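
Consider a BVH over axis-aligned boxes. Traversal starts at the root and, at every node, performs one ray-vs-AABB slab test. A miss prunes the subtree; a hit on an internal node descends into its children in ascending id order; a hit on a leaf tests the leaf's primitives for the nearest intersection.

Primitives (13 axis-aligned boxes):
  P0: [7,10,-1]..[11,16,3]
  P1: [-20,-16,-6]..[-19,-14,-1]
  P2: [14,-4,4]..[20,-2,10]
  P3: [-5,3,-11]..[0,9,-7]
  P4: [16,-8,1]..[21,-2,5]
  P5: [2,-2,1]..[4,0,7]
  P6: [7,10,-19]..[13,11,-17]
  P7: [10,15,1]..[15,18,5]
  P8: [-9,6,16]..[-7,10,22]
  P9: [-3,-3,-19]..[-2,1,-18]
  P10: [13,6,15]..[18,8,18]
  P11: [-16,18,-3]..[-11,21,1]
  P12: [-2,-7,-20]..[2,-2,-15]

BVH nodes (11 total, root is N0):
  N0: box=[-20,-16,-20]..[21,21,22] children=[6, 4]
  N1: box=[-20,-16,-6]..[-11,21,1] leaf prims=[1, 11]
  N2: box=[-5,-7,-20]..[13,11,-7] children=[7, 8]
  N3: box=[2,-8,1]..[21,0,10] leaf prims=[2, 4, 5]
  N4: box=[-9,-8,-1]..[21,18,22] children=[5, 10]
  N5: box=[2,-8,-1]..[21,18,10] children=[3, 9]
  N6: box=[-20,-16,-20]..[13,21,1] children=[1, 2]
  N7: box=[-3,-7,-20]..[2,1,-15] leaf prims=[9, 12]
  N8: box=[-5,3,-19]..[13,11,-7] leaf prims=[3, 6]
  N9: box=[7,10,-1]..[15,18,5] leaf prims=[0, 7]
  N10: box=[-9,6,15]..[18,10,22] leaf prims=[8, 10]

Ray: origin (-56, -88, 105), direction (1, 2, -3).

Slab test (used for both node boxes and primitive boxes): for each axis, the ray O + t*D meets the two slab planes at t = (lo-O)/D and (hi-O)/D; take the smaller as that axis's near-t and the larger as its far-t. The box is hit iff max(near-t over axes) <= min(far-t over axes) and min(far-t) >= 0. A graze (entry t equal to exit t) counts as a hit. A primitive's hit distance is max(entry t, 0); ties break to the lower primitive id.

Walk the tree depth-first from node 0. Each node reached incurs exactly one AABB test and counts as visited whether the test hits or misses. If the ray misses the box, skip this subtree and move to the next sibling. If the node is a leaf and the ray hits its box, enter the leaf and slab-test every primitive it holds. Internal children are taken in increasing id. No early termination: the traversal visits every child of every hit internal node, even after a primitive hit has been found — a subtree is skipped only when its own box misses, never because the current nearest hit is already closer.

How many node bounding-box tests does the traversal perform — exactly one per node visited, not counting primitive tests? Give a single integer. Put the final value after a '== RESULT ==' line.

Trace the traversal:
N0 x:[36,77] y:[36,109/2] z:[83/3,125/3] -> hit [36,125/3], descend [4, 6]
  N4 x:[47,77] y:[40,53] z:[83/3,106/3] -> miss, prune
  N6 x:[36,69] y:[36,109/2] z:[104/3,125/3] -> hit [36,125/3], descend [1, 2]
    N1 x:[36,45] y:[36,109/2] z:[104/3,37] -> hit [36,37] leaf, test {P1@t=36, P11(miss)}
    N2 x:[51,69] y:[81/2,99/2] z:[112/3,125/3] -> miss, prune

Summary -> nodes [0, 4, 6, 1, 2]; box-tests=5; leaf-entries=1; first=P1

== RESULT ==
5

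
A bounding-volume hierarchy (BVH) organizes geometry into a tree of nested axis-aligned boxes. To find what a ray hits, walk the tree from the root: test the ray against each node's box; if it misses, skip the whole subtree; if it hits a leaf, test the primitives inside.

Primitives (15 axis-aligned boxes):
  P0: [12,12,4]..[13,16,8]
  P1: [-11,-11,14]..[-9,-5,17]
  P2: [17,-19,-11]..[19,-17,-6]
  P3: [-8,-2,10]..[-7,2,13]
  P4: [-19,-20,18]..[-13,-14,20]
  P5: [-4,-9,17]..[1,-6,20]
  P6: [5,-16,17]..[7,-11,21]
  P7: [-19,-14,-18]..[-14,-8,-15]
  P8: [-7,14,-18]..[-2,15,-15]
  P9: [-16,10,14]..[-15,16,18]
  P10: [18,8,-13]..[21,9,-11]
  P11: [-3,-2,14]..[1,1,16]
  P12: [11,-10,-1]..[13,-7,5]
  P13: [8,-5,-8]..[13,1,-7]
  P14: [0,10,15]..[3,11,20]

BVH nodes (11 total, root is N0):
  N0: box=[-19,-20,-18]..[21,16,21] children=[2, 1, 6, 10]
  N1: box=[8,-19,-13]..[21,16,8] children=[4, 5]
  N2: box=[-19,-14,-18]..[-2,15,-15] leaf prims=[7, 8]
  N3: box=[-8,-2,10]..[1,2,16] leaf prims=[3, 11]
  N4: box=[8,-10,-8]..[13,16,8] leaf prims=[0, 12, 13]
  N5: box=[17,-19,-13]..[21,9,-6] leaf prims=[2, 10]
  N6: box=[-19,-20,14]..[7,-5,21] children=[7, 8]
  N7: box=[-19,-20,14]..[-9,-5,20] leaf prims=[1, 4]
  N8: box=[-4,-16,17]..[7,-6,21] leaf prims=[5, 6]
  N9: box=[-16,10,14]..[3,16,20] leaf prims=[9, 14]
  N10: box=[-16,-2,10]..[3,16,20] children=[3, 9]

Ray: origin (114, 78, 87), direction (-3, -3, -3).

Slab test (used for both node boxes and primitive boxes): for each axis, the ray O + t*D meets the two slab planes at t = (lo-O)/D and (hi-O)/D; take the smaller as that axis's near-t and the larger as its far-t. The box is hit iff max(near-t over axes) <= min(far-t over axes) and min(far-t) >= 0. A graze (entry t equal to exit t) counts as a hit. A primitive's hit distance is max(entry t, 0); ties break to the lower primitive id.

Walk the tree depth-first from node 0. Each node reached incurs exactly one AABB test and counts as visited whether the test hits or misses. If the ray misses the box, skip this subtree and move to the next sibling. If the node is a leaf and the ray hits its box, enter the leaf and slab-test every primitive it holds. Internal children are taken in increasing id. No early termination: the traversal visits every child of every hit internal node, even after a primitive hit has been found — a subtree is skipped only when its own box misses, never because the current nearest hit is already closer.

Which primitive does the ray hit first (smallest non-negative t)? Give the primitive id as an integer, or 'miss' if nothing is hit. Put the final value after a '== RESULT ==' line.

Traverse from the root:
N0 x:[31,133/3] y:[62/3,98/3] z:[22,35] -> hit [31,98/3], descend [1, 2, 6, 10]
  N1 x:[31,106/3] y:[62/3,97/3] z:[79/3,100/3] -> hit [31,97/3], descend [4, 5]
    N4 x:[101/3,106/3] y:[62/3,88/3] z:[79/3,95/3] -> miss, prune
    N5 x:[31,97/3] y:[23,97/3] z:[31,100/3] -> hit [31,97/3] leaf, test {P2@t=95/3, P10(miss)}
  N2 x:[116/3,133/3] y:[21,92/3] z:[34,35] -> miss, prune
  N6 x:[107/3,133/3] y:[83/3,98/3] z:[22,73/3] -> miss, prune
  N10 x:[37,130/3] y:[62/3,80/3] z:[67/3,77/3] -> miss, prune

order=[0, 1, 4, 5, 2, 6, 10]  |boxes|=7  |leaves|=1  hit=P2

== RESULT ==
2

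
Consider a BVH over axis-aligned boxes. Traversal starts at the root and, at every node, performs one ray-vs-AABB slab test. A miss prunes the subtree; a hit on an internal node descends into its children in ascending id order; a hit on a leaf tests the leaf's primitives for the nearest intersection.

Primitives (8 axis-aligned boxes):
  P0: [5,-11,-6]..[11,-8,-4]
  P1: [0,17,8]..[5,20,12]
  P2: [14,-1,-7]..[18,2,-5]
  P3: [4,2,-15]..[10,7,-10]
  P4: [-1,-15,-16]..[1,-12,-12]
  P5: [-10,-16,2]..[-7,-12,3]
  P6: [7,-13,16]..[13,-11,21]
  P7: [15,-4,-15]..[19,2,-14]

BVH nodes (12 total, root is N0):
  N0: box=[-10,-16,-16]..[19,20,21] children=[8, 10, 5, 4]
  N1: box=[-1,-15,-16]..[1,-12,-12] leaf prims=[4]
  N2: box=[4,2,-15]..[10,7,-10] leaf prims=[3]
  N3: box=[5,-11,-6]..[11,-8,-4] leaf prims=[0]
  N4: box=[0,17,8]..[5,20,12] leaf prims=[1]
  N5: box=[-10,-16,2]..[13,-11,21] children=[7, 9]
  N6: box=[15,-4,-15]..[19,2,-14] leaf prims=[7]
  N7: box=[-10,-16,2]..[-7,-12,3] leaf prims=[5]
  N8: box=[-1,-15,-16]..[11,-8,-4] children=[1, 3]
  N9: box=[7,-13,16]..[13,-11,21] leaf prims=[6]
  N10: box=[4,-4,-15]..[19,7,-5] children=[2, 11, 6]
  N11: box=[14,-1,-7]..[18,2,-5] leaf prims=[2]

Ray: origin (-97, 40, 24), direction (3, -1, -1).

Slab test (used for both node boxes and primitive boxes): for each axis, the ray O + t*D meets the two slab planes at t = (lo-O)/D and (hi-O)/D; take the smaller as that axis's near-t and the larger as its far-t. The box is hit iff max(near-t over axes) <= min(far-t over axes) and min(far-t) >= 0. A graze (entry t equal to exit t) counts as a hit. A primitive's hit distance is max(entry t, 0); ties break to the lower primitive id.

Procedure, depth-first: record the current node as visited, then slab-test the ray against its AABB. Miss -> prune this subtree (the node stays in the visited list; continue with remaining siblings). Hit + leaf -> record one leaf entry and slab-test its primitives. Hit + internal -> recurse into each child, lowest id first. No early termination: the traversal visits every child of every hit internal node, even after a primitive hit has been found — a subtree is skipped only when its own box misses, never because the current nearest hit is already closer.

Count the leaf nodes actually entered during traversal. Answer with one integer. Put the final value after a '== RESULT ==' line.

Trace the traversal:
N0 x:[29,116/3] y:[20,56] z:[3,40] -> hit [29,116/3], descend [4, 5, 8, 10]
  N4 x:[97/3,34] y:[20,23] z:[12,16] -> miss, prune
  N5 x:[29,110/3] y:[51,56] z:[3,22] -> miss, prune
  N8 x:[32,36] y:[48,55] z:[28,40] -> miss, prune
  N10 x:[101/3,116/3] y:[33,44] z:[29,39] -> hit [101/3,116/3], descend [2, 6, 11]
    N2 x:[101/3,107/3] y:[33,38] z:[34,39] -> hit [34,107/3] leaf, test {P3@t=34}
    N6 x:[112/3,116/3] y:[38,44] z:[38,39] -> hit [38,116/3] leaf, test {P7@t=38}
    N11 x:[37,115/3] y:[38,41] z:[29,31] -> miss, prune

Summary -> nodes [0, 4, 5, 8, 10, 2, 6, 11]; box-tests=8; leaf-entries=2; first=P3

== RESULT ==
2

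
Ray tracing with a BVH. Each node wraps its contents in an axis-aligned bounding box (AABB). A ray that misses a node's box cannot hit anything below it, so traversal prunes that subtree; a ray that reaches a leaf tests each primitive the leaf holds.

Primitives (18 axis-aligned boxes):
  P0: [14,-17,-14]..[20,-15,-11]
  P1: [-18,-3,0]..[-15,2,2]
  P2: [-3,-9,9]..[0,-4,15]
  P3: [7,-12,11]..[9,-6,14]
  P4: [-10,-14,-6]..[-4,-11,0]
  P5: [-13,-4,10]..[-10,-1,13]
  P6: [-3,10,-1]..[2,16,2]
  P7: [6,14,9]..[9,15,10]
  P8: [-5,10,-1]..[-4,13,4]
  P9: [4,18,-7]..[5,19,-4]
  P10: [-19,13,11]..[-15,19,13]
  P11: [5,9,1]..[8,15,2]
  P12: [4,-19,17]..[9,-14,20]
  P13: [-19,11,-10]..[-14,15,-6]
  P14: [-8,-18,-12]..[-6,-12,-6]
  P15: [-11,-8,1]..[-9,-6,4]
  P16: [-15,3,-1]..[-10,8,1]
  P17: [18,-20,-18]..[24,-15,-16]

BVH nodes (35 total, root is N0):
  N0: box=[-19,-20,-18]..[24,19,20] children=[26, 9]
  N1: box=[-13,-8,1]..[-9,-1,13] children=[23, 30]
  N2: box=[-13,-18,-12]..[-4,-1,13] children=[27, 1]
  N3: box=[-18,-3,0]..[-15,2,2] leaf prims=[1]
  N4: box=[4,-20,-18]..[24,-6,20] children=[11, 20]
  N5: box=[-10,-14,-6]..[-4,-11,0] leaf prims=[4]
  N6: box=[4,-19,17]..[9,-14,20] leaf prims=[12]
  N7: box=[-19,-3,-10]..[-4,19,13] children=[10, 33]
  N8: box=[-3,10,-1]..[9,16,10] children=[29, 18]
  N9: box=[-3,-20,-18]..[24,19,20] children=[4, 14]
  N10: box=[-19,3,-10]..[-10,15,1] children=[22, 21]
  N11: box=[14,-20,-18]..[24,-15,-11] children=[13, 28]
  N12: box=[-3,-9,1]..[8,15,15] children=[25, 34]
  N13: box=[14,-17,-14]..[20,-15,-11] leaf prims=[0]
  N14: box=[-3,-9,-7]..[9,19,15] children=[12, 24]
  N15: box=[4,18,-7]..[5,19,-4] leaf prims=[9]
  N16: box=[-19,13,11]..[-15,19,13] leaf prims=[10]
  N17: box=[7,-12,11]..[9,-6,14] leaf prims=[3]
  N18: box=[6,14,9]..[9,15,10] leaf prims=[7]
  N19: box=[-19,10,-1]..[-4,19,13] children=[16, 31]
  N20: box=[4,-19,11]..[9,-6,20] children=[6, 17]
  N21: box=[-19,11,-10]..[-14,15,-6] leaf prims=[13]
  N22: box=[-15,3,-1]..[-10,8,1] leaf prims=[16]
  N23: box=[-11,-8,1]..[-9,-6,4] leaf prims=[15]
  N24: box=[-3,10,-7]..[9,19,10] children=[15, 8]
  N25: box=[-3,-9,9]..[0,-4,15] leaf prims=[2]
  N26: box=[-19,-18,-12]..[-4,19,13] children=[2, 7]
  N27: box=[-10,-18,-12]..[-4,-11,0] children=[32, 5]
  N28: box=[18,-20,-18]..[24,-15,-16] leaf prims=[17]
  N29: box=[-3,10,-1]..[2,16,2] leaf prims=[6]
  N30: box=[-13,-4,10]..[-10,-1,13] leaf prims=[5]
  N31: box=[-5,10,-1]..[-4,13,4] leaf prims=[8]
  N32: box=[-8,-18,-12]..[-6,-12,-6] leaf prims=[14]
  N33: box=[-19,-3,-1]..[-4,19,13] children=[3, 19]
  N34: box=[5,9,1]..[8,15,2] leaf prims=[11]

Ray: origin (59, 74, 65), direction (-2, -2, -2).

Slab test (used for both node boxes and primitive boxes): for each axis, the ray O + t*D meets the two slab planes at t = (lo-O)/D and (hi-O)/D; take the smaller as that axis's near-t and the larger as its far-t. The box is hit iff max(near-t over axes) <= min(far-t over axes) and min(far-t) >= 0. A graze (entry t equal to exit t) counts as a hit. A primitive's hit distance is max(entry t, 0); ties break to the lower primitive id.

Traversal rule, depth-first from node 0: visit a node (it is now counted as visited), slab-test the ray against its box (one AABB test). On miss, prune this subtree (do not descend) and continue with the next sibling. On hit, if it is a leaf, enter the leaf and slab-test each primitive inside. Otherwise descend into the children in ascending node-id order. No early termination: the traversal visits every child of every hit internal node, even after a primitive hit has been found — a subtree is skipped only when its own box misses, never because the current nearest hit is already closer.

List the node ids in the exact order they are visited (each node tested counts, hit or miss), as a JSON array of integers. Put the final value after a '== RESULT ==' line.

Walk:
N0 x:[35/2,39] y:[55/2,47] z:[45/2,83/2] -> hit [55/2,39], descend [9, 26]
  N9 x:[35/2,31] y:[55/2,47] z:[45/2,83/2] -> hit [55/2,31], descend [4, 14]
    N4 x:[35/2,55/2] y:[40,47] z:[45/2,83/2] -> miss, prune
    N14 x:[25,31] y:[55/2,83/2] z:[25,36] -> hit [55/2,31], descend [12, 24]
      N12 x:[51/2,31] y:[59/2,83/2] z:[25,32] -> hit [59/2,31], descend [25, 34]
        N25 x:[59/2,31] y:[39,83/2] z:[25,28] -> miss, prune
        N34 x:[51/2,27] y:[59/2,65/2] z:[63/2,32] -> miss, prune
      N24 x:[25,31] y:[55/2,32] z:[55/2,36] -> hit [55/2,31], descend [8, 15]
        N8 x:[25,31] y:[29,32] z:[55/2,33] -> hit [29,31], descend [18, 29]
          N18 x:[25,53/2] y:[59/2,30] z:[55/2,28] -> miss, prune
          N29 x:[57/2,31] y:[29,32] z:[63/2,33] -> miss, prune
        N15 x:[27,55/2] y:[55/2,28] z:[69/2,36] -> miss, prune
  N26 x:[63/2,39] y:[55/2,46] z:[26,77/2] -> hit [63/2,77/2], descend [2, 7]
    N2 x:[63/2,36] y:[75/2,46] z:[26,77/2] -> miss, prune
    N7 x:[63/2,39] y:[55/2,77/2] z:[26,75/2] -> hit [63/2,75/2], descend [10, 33]
      N10 x:[69/2,39] y:[59/2,71/2] z:[32,75/2] -> hit [69/2,71/2], descend [21, 22]
        N21 x:[73/2,39] y:[59/2,63/2] z:[71/2,75/2] -> miss, prune
        N22 x:[69/2,37] y:[33,71/2] z:[32,33] -> miss, prune
      N33 x:[63/2,39] y:[55/2,77/2] z:[26,33] -> hit [63/2,33], descend [3, 19]
        N3 x:[37,77/2] y:[36,77/2] z:[63/2,65/2] -> miss, prune
        N19 x:[63/2,39] y:[55/2,32] z:[26,33] -> hit [63/2,32], descend [16, 31]
          N16 x:[37,39] y:[55/2,61/2] z:[26,27] -> miss, prune
          N31 x:[63/2,32] y:[61/2,32] z:[61/2,33] -> hit [63/2,32] leaf, test {P8@t=63/2}

Visited [0, 9, 4, 14, 12, 25, 34, 24, 8, 18, 29, 15, 26, 2, 7, 10, 21, 22, 33, 3, 19, 16, 31]. Tests: 23 box, 1 leaf. Nearest: P8.

== RESULT ==
[0, 9, 4, 14, 12, 25, 34, 24, 8, 18, 29, 15, 26, 2, 7, 10, 21, 22, 33, 3, 19, 16, 31]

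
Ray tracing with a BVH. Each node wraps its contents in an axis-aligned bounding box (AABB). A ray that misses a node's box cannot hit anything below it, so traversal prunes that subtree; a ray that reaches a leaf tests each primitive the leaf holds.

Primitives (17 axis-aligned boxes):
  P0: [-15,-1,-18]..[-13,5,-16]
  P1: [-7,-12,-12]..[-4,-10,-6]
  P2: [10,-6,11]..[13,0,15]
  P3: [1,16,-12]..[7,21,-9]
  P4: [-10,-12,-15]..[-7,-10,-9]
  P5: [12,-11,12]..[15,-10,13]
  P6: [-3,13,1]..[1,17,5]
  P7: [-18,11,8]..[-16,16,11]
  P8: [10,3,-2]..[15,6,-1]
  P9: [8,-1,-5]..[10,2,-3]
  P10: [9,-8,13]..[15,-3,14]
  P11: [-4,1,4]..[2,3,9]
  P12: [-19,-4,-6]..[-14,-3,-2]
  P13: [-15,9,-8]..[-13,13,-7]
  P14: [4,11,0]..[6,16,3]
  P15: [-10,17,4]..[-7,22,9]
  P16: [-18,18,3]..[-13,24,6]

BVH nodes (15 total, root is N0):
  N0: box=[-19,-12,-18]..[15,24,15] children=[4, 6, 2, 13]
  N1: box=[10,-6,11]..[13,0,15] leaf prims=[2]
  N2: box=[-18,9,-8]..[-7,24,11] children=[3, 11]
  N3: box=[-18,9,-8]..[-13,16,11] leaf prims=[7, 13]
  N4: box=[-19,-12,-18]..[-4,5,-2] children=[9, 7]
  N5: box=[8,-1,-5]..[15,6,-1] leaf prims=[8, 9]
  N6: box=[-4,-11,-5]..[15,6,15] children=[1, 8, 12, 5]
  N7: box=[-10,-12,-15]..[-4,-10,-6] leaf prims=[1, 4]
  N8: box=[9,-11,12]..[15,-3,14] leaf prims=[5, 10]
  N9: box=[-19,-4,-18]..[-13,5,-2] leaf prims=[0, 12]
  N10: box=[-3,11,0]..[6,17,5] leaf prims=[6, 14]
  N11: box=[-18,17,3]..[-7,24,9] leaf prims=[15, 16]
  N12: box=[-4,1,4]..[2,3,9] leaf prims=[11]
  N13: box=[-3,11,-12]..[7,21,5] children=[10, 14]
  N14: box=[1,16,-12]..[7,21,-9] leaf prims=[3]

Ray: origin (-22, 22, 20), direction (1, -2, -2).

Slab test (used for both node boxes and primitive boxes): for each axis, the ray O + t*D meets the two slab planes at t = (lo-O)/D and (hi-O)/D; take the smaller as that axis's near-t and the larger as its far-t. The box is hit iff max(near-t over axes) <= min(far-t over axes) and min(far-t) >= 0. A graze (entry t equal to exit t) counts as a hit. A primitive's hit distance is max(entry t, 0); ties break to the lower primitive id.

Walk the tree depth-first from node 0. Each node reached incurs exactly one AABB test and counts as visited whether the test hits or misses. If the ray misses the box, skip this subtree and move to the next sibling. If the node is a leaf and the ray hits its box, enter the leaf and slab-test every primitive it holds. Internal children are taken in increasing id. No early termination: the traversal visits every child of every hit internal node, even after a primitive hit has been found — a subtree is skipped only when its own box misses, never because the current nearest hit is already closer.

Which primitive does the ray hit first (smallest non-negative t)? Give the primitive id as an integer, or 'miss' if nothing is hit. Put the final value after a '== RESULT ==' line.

Walk:
N0 x:[3,37] y:[-1,17] z:[5/2,19] -> hit [3,17], descend [2, 4, 6, 13]
  N2 x:[4,15] y:[-1,13/2] z:[9/2,14] -> hit [9/2,13/2], descend [3, 11]
    N3 x:[4,9] y:[3,13/2] z:[9/2,14] -> hit [9/2,13/2] leaf, test {P7@t=9/2, P13(miss)}
    N11 x:[4,15] y:[-1,5/2] z:[11/2,17/2] -> miss, prune
  N4 x:[3,18] y:[17/2,17] z:[11,19] -> hit [11,17], descend [7, 9]
    N7 x:[12,18] y:[16,17] z:[13,35/2] -> hit [16,17] leaf, test {P1@t=16, P4(miss)}
    N9 x:[3,9] y:[17/2,13] z:[11,19] -> miss, prune
  N6 x:[18,37] y:[8,33/2] z:[5/2,25/2] -> miss, prune
  N13 x:[19,29] y:[1/2,11/2] z:[15/2,16] -> miss, prune

order=[0, 2, 3, 11, 4, 7, 9, 6, 13]  |boxes|=9  |leaves|=2  hit=P7

== RESULT ==
7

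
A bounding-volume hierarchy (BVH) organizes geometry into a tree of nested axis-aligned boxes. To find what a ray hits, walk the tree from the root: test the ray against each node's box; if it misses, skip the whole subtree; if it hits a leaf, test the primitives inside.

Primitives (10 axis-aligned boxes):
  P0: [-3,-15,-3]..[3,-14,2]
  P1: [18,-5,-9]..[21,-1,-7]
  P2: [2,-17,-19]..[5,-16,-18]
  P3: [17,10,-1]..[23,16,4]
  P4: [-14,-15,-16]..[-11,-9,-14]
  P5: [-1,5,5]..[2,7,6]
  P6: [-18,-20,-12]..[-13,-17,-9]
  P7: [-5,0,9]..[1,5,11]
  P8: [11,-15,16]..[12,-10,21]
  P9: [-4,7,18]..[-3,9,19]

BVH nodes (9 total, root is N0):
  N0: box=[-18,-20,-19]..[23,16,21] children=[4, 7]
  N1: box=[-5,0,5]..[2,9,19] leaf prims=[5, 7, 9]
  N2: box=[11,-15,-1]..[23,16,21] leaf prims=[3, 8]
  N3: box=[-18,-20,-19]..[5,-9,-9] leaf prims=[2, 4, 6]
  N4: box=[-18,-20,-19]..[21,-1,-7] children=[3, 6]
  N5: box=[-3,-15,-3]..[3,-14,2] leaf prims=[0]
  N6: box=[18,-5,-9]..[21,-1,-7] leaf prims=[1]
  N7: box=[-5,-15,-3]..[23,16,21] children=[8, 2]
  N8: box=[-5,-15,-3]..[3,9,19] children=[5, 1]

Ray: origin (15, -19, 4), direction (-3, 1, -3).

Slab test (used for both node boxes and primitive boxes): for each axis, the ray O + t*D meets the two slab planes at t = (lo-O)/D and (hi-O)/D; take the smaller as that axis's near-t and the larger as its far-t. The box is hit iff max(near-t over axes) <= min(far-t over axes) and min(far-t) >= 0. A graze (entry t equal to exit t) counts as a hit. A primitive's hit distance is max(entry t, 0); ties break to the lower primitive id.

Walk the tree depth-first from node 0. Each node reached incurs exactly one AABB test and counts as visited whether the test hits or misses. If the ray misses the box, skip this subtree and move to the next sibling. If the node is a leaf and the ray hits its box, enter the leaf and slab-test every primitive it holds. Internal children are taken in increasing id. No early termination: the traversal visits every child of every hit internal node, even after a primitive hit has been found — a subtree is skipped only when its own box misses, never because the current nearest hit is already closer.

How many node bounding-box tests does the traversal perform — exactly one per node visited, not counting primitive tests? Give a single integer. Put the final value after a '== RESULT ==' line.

Trace the traversal:
N0 x:[-8/3,11] y:[-1,35] z:[-17/3,23/3] -> hit [-1,23/3], descend [4, 7]
  N4 x:[-2,11] y:[-1,18] z:[11/3,23/3] -> hit [11/3,23/3], descend [3, 6]
    N3 x:[10/3,11] y:[-1,10] z:[13/3,23/3] -> hit [13/3,23/3] leaf, test {P2(miss), P4(miss), P6(miss)}
    N6 x:[-2,-1] y:[14,18] z:[11/3,13/3] -> miss, prune
  N7 x:[-8/3,20/3] y:[4,35] z:[-17/3,7/3] -> miss, prune

order=[0, 4, 3, 6, 7]  |boxes|=5  |leaves|=1  hit=miss

== RESULT ==
5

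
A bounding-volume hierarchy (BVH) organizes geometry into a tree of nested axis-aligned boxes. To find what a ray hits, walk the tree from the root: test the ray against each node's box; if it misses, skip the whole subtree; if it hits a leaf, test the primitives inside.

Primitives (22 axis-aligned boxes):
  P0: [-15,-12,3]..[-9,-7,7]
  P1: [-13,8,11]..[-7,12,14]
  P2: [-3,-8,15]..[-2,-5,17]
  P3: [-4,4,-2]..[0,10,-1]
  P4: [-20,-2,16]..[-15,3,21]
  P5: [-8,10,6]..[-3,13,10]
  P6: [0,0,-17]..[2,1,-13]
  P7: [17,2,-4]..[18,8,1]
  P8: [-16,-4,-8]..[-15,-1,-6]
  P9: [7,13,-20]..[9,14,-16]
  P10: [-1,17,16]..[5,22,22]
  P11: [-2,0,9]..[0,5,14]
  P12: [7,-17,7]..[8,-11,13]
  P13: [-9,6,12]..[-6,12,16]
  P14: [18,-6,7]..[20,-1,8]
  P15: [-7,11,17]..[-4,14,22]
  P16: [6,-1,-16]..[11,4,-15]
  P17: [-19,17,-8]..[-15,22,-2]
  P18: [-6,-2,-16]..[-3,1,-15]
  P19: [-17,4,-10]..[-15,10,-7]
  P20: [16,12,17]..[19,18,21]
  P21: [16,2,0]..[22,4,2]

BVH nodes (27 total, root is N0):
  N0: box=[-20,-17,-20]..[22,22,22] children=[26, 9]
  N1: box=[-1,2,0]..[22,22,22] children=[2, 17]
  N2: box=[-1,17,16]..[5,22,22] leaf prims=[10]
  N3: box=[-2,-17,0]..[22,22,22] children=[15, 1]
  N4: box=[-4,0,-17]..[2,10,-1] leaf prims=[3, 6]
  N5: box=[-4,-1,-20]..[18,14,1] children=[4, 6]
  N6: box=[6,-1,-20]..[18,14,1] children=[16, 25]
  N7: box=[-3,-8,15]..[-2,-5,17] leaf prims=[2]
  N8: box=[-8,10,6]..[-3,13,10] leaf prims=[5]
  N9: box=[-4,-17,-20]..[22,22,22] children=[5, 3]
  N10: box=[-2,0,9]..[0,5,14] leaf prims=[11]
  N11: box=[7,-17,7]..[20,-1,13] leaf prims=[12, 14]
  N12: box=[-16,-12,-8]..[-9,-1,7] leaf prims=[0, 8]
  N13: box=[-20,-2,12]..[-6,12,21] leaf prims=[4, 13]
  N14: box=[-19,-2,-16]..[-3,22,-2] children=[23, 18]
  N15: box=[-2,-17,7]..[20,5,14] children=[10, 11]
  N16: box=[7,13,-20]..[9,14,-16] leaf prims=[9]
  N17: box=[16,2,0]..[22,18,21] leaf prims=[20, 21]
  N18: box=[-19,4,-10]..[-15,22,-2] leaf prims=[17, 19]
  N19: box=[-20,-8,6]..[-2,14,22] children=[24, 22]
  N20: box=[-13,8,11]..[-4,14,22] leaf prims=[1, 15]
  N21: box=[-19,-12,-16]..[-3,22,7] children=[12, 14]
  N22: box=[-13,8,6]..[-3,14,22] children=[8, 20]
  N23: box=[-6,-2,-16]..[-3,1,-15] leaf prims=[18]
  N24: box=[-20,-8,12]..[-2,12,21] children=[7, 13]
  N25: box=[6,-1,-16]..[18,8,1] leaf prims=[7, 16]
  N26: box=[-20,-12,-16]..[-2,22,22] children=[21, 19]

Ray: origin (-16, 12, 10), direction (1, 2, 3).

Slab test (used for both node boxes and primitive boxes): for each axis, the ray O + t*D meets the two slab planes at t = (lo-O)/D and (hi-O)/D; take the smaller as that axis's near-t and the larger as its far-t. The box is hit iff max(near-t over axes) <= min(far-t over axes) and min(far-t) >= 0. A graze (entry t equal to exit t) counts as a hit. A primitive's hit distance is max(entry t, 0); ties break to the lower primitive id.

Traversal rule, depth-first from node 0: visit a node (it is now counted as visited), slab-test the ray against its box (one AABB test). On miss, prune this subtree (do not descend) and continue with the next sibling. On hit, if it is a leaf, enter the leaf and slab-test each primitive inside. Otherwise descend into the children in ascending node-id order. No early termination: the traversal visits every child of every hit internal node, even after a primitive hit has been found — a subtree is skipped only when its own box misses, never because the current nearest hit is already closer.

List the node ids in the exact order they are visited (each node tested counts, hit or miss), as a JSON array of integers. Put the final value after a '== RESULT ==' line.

Traverse from the root:
N0 x:[-4,38] y:[-29/2,5] z:[-10,4] -> hit [-4,4], descend [9, 26]
  N9 x:[12,38] y:[-29/2,5] z:[-10,4] -> miss, prune
  N26 x:[-4,14] y:[-12,5] z:[-26/3,4] -> hit [-4,4], descend [19, 21]
    N19 x:[-4,14] y:[-10,1] z:[-4/3,4] -> hit [-4/3,1], descend [22, 24]
      N22 x:[3,13] y:[-2,1] z:[-4/3,4] -> miss, prune
      N24 x:[-4,14] y:[-10,0] z:[2/3,11/3] -> miss, prune
    N21 x:[-3,13] y:[-12,5] z:[-26/3,-1] -> miss, prune

Visited [0, 9, 26, 19, 22, 24, 21]. Tests: 7 box, 0 leaf. Nearest: miss.

== RESULT ==
[0, 9, 26, 19, 22, 24, 21]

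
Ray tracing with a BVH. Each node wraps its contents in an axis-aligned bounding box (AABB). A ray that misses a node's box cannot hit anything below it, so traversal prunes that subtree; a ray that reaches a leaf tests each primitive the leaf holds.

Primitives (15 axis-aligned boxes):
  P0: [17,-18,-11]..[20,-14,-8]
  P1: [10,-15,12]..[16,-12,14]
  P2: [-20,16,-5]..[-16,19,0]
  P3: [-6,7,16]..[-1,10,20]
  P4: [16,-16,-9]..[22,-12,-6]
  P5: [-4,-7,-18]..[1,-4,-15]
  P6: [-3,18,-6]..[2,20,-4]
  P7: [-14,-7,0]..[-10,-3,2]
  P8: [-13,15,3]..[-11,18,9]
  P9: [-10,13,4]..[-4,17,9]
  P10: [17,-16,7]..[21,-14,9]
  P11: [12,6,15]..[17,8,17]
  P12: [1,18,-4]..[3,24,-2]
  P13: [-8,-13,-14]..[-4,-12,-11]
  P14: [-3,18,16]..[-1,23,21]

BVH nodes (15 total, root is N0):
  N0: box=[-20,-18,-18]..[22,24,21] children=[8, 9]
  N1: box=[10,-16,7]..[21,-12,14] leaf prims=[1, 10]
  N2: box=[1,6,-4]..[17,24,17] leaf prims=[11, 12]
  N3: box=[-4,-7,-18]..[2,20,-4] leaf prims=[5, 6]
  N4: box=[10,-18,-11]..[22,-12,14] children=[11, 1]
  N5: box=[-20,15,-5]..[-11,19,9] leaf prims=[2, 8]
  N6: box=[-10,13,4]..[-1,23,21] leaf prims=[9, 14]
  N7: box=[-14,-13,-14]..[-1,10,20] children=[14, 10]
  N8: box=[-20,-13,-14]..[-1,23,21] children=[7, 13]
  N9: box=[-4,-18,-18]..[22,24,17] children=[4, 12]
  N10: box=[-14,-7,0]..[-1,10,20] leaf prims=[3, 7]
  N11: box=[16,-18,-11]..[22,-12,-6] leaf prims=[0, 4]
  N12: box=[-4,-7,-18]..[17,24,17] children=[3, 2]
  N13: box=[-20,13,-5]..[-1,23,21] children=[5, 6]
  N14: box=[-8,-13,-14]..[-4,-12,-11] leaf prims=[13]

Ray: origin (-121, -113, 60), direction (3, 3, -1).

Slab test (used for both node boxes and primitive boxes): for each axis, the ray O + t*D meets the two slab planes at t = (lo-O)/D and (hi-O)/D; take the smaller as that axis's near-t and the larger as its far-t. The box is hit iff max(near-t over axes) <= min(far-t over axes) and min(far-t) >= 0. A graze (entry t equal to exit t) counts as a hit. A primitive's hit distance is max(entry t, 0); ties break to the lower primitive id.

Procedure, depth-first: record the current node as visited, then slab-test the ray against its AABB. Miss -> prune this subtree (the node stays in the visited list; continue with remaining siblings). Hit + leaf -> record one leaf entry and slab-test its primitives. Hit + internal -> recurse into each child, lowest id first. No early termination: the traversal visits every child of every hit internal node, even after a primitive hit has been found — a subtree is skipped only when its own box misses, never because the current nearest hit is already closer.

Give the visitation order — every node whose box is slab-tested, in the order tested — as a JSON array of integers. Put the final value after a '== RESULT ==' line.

Walk:
N0 x:[101/3,143/3] y:[95/3,137/3] z:[39,78] -> hit [39,137/3], descend [8, 9]
  N8 x:[101/3,40] y:[100/3,136/3] z:[39,74] -> hit [39,40], descend [7, 13]
    N7 x:[107/3,40] y:[100/3,41] z:[40,74] -> hit [40,40], descend [10, 14]
      N10 x:[107/3,40] y:[106/3,41] z:[40,60] -> hit [40,40] leaf, test {P3@t=40, P7(miss)}
      N14 x:[113/3,39] y:[100/3,101/3] z:[71,74] -> miss, prune
    N13 x:[101/3,40] y:[42,136/3] z:[39,65] -> miss, prune
  N9 x:[39,143/3] y:[95/3,137/3] z:[43,78] -> hit [43,137/3], descend [4, 12]
    N4 x:[131/3,143/3] y:[95/3,101/3] z:[46,71] -> miss, prune
    N12 x:[39,46] y:[106/3,137/3] z:[43,78] -> hit [43,137/3], descend [2, 3]
      N2 x:[122/3,46] y:[119/3,137/3] z:[43,64] -> hit [43,137/3] leaf, test {P11(miss), P12(miss)}
      N3 x:[39,41] y:[106/3,133/3] z:[64,78] -> miss, prune

Visited [0, 8, 7, 10, 14, 13, 9, 4, 12, 2, 3]. Tests: 11 box, 2 leaf. Nearest: P3.

== RESULT ==
[0, 8, 7, 10, 14, 13, 9, 4, 12, 2, 3]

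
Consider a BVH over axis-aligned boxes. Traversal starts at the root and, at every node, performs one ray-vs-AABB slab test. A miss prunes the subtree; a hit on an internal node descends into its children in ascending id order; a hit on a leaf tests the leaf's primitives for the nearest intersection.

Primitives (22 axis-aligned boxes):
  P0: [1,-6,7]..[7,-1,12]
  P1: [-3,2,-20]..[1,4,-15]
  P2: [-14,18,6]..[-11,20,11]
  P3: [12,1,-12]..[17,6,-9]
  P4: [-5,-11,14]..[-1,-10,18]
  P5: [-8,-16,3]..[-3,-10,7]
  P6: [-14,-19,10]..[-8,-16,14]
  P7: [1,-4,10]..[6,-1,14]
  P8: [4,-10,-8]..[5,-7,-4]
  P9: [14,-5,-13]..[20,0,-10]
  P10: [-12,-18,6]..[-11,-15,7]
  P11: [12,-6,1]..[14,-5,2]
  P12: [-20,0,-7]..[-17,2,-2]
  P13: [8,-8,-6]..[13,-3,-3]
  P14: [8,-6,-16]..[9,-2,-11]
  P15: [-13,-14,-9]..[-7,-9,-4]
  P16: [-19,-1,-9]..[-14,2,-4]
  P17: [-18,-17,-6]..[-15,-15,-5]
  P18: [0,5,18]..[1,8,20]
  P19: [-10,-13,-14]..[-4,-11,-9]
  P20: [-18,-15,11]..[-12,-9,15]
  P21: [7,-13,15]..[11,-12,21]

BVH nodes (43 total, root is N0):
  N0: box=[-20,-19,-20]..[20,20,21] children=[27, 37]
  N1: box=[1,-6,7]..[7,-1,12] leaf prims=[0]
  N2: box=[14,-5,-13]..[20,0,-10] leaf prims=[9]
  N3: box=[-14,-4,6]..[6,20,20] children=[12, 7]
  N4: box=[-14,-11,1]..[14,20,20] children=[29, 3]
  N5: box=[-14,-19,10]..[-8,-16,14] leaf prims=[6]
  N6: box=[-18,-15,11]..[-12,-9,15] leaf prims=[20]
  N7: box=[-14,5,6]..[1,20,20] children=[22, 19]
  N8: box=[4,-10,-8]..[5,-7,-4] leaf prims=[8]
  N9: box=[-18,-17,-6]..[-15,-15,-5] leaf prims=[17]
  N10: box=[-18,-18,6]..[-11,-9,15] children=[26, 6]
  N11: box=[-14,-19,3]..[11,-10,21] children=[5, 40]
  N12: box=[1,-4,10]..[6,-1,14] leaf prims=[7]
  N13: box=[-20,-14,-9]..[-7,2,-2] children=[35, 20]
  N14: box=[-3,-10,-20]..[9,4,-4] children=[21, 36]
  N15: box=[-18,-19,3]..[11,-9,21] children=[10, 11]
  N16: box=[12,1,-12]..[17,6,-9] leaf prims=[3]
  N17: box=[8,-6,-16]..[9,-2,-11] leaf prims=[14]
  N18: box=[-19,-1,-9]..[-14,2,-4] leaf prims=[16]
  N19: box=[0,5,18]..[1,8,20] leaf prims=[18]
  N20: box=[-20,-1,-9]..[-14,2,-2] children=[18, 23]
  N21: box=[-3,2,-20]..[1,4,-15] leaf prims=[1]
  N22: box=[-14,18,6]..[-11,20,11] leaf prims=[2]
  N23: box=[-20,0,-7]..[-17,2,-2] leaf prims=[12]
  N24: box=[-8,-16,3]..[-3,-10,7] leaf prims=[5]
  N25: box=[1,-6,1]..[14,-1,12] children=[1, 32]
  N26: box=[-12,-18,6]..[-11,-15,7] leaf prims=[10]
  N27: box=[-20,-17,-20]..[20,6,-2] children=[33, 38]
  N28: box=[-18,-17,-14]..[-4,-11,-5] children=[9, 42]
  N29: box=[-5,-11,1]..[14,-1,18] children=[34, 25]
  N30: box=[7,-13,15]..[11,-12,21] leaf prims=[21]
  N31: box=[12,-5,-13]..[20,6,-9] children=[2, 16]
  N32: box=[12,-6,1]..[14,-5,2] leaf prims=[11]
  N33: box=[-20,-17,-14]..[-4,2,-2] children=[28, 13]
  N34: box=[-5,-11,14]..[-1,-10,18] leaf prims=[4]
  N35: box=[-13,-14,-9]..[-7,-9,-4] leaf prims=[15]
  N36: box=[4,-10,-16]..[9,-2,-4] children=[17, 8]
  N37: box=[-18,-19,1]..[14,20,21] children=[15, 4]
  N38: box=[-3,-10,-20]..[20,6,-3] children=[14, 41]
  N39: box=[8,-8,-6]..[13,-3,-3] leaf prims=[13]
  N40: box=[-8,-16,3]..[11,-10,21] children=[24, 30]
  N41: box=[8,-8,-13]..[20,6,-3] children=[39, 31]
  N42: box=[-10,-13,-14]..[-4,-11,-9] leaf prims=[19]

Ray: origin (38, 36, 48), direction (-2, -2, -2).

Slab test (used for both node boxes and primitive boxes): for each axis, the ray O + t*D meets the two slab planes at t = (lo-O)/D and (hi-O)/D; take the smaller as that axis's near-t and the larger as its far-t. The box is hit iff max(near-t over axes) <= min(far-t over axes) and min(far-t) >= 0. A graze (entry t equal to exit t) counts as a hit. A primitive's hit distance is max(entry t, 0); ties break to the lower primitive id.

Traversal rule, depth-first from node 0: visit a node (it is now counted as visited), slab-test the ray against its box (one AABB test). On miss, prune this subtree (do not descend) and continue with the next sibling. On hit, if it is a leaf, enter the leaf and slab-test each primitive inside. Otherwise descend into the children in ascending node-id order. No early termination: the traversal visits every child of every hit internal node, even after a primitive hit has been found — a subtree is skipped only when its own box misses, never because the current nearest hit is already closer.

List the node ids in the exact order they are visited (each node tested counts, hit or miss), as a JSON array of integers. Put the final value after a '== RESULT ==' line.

Traverse from the root:
N0 x:[9,29] y:[8,55/2] z:[27/2,34] -> hit [27/2,55/2], descend [27, 37]
  N27 x:[9,29] y:[15,53/2] z:[25,34] -> hit [25,53/2], descend [33, 38]
    N33 x:[21,29] y:[17,53/2] z:[25,31] -> hit [25,53/2], descend [13, 28]
      N13 x:[45/2,29] y:[17,25] z:[25,57/2] -> hit [25,25], descend [20, 35]
        N20 x:[26,29] y:[17,37/2] z:[25,57/2] -> miss, prune
        N35 x:[45/2,51/2] y:[45/2,25] z:[26,57/2] -> miss, prune
      N28 x:[21,28] y:[47/2,53/2] z:[53/2,31] -> hit [53/2,53/2], descend [9, 42]
        N9 x:[53/2,28] y:[51/2,53/2] z:[53/2,27] -> hit [53/2,53/2] leaf, test {P17@t=53/2}
        N42 x:[21,24] y:[47/2,49/2] z:[57/2,31] -> miss, prune
    N38 x:[9,41/2] y:[15,23] z:[51/2,34] -> miss, prune
  N37 x:[12,28] y:[8,55/2] z:[27/2,47/2] -> hit [27/2,47/2], descend [4, 15]
    N4 x:[12,26] y:[8,47/2] z:[14,47/2] -> hit [14,47/2], descend [3, 29]
      N3 x:[16,26] y:[8,20] z:[14,21] -> hit [16,20], descend [7, 12]
        N7 x:[37/2,26] y:[8,31/2] z:[14,21] -> miss, prune
        N12 x:[16,37/2] y:[37/2,20] z:[17,19] -> hit [37/2,37/2] leaf, test {P7@t=37/2}
      N29 x:[12,43/2] y:[37/2,47/2] z:[15,47/2] -> hit [37/2,43/2], descend [25, 34]
        N25 x:[12,37/2] y:[37/2,21] z:[18,47/2] -> hit [37/2,37/2], descend [1, 32]
          N1 x:[31/2,37/2] y:[37/2,21] z:[18,41/2] -> hit [37/2,37/2] leaf, test {P0@t=37/2}
          N32 x:[12,13] y:[41/2,21] z:[23,47/2] -> miss, prune
        N34 x:[39/2,43/2] y:[23,47/2] z:[15,17] -> miss, prune
    N15 x:[27/2,28] y:[45/2,55/2] z:[27/2,45/2] -> hit [45/2,45/2], descend [10, 11]
      N10 x:[49/2,28] y:[45/2,27] z:[33/2,21] -> miss, prune
      N11 x:[27/2,26] y:[23,55/2] z:[27/2,45/2] -> miss, prune

order=[0, 27, 33, 13, 20, 35, 28, 9, 42, 38, 37, 4, 3, 7, 12, 29, 25, 1, 32, 34, 15, 10, 11]  |boxes|=23  |leaves|=3  hit=P0

== RESULT ==
[0, 27, 33, 13, 20, 35, 28, 9, 42, 38, 37, 4, 3, 7, 12, 29, 25, 1, 32, 34, 15, 10, 11]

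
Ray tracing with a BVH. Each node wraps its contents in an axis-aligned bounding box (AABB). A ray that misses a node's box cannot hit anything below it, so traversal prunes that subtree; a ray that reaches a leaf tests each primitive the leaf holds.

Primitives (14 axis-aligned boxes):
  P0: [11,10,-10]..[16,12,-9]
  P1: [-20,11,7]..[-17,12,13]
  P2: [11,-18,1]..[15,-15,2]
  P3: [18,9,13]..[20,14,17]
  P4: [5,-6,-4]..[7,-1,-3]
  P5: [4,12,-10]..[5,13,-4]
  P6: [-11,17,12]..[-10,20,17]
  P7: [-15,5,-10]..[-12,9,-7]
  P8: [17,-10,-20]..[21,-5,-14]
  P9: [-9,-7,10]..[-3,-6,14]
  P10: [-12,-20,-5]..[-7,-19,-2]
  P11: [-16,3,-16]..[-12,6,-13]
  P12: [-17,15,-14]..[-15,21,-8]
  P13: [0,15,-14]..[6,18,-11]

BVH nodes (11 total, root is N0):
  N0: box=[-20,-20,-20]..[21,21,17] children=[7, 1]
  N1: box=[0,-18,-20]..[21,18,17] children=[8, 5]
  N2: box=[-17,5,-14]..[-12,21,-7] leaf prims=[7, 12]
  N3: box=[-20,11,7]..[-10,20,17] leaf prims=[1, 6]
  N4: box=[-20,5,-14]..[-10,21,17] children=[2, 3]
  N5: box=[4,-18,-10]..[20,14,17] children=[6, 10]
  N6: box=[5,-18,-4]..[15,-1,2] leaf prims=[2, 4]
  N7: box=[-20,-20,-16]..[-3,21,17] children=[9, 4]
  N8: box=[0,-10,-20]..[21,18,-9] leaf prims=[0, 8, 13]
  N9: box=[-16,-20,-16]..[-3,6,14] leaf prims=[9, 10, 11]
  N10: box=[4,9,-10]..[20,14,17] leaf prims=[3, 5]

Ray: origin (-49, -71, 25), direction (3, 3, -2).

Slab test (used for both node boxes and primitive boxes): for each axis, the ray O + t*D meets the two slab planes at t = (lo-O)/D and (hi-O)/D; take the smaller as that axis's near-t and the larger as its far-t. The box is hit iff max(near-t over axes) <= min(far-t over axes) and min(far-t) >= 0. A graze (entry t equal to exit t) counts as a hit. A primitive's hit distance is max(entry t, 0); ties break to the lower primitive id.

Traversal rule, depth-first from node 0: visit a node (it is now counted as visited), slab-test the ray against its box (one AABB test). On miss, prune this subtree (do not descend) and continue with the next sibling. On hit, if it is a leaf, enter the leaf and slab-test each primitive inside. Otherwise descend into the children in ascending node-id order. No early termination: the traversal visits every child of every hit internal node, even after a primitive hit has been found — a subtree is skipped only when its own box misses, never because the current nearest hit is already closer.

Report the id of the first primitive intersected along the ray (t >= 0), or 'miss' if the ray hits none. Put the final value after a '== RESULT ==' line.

Walk:
N0 x:[29/3,70/3] y:[17,92/3] z:[4,45/2] -> hit [17,45/2], descend [1, 7]
  N1 x:[49/3,70/3] y:[53/3,89/3] z:[4,45/2] -> hit [53/3,45/2], descend [5, 8]
    N5 x:[53/3,23] y:[53/3,85/3] z:[4,35/2] -> miss, prune
    N8 x:[49/3,70/3] y:[61/3,89/3] z:[17,45/2] -> hit [61/3,45/2] leaf, test {P0(miss), P8@t=22, P13(miss)}
  N7 x:[29/3,46/3] y:[17,92/3] z:[4,41/2] -> miss, prune

5 AABB tests over nodes [0, 1, 5, 8, 7]; 1 leaf entered; closest P8.

== RESULT ==
8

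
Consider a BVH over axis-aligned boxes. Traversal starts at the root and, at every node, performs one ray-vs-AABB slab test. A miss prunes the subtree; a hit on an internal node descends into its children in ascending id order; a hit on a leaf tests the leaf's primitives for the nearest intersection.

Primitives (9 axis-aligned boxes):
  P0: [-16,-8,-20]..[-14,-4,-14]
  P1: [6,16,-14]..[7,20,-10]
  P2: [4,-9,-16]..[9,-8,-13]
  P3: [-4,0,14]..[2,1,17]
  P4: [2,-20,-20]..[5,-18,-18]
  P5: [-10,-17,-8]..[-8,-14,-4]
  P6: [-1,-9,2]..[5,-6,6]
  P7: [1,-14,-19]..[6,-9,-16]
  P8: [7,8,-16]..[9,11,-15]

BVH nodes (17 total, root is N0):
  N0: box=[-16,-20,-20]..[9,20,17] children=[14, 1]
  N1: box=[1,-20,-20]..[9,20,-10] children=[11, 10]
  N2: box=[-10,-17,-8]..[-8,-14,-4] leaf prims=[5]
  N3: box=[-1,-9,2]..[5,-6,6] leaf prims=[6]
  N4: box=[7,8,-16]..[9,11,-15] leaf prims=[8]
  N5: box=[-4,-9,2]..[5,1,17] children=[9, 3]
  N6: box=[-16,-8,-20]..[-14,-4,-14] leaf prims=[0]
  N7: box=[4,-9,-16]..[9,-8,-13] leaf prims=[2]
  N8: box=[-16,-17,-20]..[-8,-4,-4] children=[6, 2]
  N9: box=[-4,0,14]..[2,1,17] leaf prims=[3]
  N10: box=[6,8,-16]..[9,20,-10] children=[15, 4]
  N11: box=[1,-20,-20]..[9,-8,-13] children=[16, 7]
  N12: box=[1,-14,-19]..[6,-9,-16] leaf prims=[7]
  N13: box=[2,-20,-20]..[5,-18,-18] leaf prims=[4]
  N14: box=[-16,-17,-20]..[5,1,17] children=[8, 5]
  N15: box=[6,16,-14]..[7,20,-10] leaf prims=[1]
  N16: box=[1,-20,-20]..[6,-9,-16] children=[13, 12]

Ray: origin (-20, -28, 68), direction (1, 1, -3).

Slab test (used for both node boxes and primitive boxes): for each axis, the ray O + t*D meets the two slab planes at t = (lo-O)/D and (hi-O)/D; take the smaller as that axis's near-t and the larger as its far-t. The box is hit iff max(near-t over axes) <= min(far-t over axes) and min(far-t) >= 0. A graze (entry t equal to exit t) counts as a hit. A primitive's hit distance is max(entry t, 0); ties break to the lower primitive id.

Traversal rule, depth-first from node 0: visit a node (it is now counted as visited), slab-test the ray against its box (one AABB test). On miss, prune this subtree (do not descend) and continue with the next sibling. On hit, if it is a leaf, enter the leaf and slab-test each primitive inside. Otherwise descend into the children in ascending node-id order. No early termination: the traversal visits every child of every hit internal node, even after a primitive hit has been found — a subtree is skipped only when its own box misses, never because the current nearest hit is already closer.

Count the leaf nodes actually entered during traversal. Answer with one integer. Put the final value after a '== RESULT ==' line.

Walk:
N0 x:[4,29] y:[8,48] z:[17,88/3] -> hit [17,29], descend [1, 14]
  N1 x:[21,29] y:[8,48] z:[26,88/3] -> hit [26,29], descend [10, 11]
    N10 x:[26,29] y:[36,48] z:[26,28] -> miss, prune
    N11 x:[21,29] y:[8,20] z:[27,88/3] -> miss, prune
  N14 x:[4,25] y:[11,29] z:[17,88/3] -> hit [17,25], descend [5, 8]
    N5 x:[16,25] y:[19,29] z:[17,22] -> hit [19,22], descend [3, 9]
      N3 x:[19,25] y:[19,22] z:[62/3,22] -> hit [62/3,22] leaf, test {P6@t=62/3}
      N9 x:[16,22] y:[28,29] z:[17,18] -> miss, prune
    N8 x:[4,12] y:[11,24] z:[24,88/3] -> miss, prune

Visited [0, 1, 10, 11, 14, 5, 3, 9, 8]. Tests: 9 box, 1 leaf. Nearest: P6.

== RESULT ==
1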